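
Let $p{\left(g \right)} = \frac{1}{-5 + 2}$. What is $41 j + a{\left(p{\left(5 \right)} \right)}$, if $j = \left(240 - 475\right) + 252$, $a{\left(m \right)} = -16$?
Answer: $681$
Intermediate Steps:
$p{\left(g \right)} = - \frac{1}{3}$ ($p{\left(g \right)} = \frac{1}{-3} = - \frac{1}{3}$)
$j = 17$ ($j = -235 + 252 = 17$)
$41 j + a{\left(p{\left(5 \right)} \right)} = 41 \cdot 17 - 16 = 697 - 16 = 681$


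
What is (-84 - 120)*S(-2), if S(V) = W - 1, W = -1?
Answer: 408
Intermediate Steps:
S(V) = -2 (S(V) = -1 - 1 = -2)
(-84 - 120)*S(-2) = (-84 - 120)*(-2) = -204*(-2) = 408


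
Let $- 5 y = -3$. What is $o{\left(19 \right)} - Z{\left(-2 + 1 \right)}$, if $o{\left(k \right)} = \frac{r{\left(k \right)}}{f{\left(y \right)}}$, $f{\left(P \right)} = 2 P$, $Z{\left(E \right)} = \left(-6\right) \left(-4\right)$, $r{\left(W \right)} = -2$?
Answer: $- \frac{77}{3} \approx -25.667$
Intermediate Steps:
$y = \frac{3}{5}$ ($y = \left(- \frac{1}{5}\right) \left(-3\right) = \frac{3}{5} \approx 0.6$)
$Z{\left(E \right)} = 24$
$o{\left(k \right)} = - \frac{5}{3}$ ($o{\left(k \right)} = - \frac{2}{2 \cdot \frac{3}{5}} = - \frac{2}{\frac{6}{5}} = \left(-2\right) \frac{5}{6} = - \frac{5}{3}$)
$o{\left(19 \right)} - Z{\left(-2 + 1 \right)} = - \frac{5}{3} - 24 = - \frac{77}{3}$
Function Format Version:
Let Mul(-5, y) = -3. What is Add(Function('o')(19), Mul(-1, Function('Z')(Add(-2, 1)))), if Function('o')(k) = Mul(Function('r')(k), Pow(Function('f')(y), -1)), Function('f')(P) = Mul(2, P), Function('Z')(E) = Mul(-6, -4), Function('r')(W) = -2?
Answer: Rational(-77, 3) ≈ -25.667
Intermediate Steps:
y = Rational(3, 5) (y = Mul(Rational(-1, 5), -3) = Rational(3, 5) ≈ 0.60000)
Function('Z')(E) = 24
Function('o')(k) = Rational(-5, 3) (Function('o')(k) = Mul(-2, Pow(Mul(2, Rational(3, 5)), -1)) = Mul(-2, Pow(Rational(6, 5), -1)) = Mul(-2, Rational(5, 6)) = Rational(-5, 3))
Add(Function('o')(19), Mul(-1, Function('Z')(Add(-2, 1)))) = Add(Rational(-5, 3), Mul(-1, 24)) = Add(Rational(-5, 3), -24) = Rational(-77, 3)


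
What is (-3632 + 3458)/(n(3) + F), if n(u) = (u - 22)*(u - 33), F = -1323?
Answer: 58/251 ≈ 0.23108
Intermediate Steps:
n(u) = (-33 + u)*(-22 + u) (n(u) = (-22 + u)*(-33 + u) = (-33 + u)*(-22 + u))
(-3632 + 3458)/(n(3) + F) = (-3632 + 3458)/((726 + 3² - 55*3) - 1323) = -174/((726 + 9 - 165) - 1323) = -174/(570 - 1323) = -174/(-753) = -174*(-1/753) = 58/251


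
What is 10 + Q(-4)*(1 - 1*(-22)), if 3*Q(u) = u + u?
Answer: -154/3 ≈ -51.333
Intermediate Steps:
Q(u) = 2*u/3 (Q(u) = (u + u)/3 = (2*u)/3 = 2*u/3)
10 + Q(-4)*(1 - 1*(-22)) = 10 + ((⅔)*(-4))*(1 - 1*(-22)) = 10 - 8*(1 + 22)/3 = 10 - 8/3*23 = 10 - 184/3 = -154/3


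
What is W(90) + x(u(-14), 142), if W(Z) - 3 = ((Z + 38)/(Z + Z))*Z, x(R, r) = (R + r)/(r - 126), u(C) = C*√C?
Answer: 607/8 - 7*I*√14/8 ≈ 75.875 - 3.2739*I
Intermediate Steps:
u(C) = C^(3/2)
x(R, r) = (R + r)/(-126 + r)
W(Z) = 22 + Z/2 (W(Z) = 3 + ((Z + 38)/(Z + Z))*Z = 3 + ((38 + Z)/((2*Z)))*Z = 3 + ((38 + Z)*(1/(2*Z)))*Z = 3 + ((38 + Z)/(2*Z))*Z = 3 + (19 + Z/2) = 22 + Z/2)
W(90) + x(u(-14), 142) = (22 + (½)*90) + ((-14)^(3/2) + 142)/(-126 + 142) = (22 + 45) + (-14*I*√14 + 142)/16 = 67 + (142 - 14*I*√14)/16 = 67 + (71/8 - 7*I*√14/8) = 607/8 - 7*I*√14/8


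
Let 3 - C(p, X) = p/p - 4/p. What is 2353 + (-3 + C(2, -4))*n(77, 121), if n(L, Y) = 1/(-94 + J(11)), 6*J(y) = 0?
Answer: 221181/94 ≈ 2353.0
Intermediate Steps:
J(y) = 0 (J(y) = (⅙)*0 = 0)
C(p, X) = 2 + 4/p (C(p, X) = 3 - (p/p - 4/p) = 3 - (1 - 4/p) = 3 + (-1 + 4/p) = 2 + 4/p)
n(L, Y) = -1/94 (n(L, Y) = 1/(-94 + 0) = 1/(-94) = -1/94)
2353 + (-3 + C(2, -4))*n(77, 121) = 2353 + (-3 + (2 + 4/2))*(-1/94) = 2353 + (-3 + (2 + 4*(½)))*(-1/94) = 2353 + (-3 + (2 + 2))*(-1/94) = 2353 + (-3 + 4)*(-1/94) = 2353 + 1*(-1/94) = 2353 - 1/94 = 221181/94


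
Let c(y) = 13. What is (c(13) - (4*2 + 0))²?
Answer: 25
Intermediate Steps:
(c(13) - (4*2 + 0))² = (13 - (4*2 + 0))² = (13 - (8 + 0))² = (13 - 1*8)² = (13 - 8)² = 5² = 25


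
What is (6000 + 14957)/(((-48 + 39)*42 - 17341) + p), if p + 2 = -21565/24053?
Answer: -504078721/426264778 ≈ -1.1825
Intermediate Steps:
p = -69671/24053 (p = -2 - 21565/24053 = -69671/24053 ≈ -2.8966)
(6000 + 14957)/(((-48 + 39)*42 - 17341) + p) = (6000 + 14957)/(((-48 + 39)*42 - 17341) - 69671/24053) = 20957/((-9*42 - 17341) - 69671/24053) = 20957/((-378 - 17341) - 69671/24053) = 20957/(-17719 - 69671/24053) = 20957/(-426264778/24053) = 20957*(-24053/426264778) = -504078721/426264778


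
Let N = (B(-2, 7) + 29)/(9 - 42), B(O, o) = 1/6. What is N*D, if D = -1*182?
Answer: 15925/99 ≈ 160.86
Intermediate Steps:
B(O, o) = ⅙ (B(O, o) = 1*(⅙) = ⅙)
N = -175/198 (N = (⅙ + 29)/(9 - 42) = (175/6)/(-33) = (175/6)*(-1/33) = -175/198 ≈ -0.88384)
D = -182
N*D = -175/198*(-182) = 15925/99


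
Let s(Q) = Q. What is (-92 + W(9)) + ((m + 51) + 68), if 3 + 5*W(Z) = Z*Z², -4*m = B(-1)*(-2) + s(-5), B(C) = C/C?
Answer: 3479/20 ≈ 173.95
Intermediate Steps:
B(C) = 1
m = 7/4 (m = -(1*(-2) - 5)/4 = -(-2 - 5)/4 = -¼*(-7) = 7/4 ≈ 1.7500)
W(Z) = -⅗ + Z³/5 (W(Z) = -⅗ + (Z*Z²)/5 = -⅗ + Z³/5)
(-92 + W(9)) + ((m + 51) + 68) = (-92 + (-⅗ + (⅕)*9³)) + ((7/4 + 51) + 68) = (-92 + (-⅗ + (⅕)*729)) + (211/4 + 68) = (-92 + (-⅗ + 729/5)) + 483/4 = (-92 + 726/5) + 483/4 = 266/5 + 483/4 = 3479/20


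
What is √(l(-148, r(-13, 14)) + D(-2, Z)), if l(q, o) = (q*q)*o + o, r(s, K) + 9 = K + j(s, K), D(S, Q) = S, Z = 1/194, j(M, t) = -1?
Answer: √87618 ≈ 296.00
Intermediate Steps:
Z = 1/194 ≈ 0.0051546
r(s, K) = -10 + K (r(s, K) = -9 + (K - 1) = -9 + (-1 + K) = -10 + K)
l(q, o) = o + o*q² (l(q, o) = q²*o + o = o*q² + o = o + o*q²)
√(l(-148, r(-13, 14)) + D(-2, Z)) = √((-10 + 14)*(1 + (-148)²) - 2) = √(4*(1 + 21904) - 2) = √(4*21905 - 2) = √(87620 - 2) = √87618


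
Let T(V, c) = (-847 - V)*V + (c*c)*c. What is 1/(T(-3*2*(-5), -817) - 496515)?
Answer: -1/545861338 ≈ -1.8320e-9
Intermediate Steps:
T(V, c) = c**3 + V*(-847 - V) (T(V, c) = V*(-847 - V) + c**2*c = V*(-847 - V) + c**3 = c**3 + V*(-847 - V))
1/(T(-3*2*(-5), -817) - 496515) = 1/(((-817)**3 - (-3*2*(-5))**2 - 847*(-3*2)*(-5)) - 496515) = 1/((-545338513 - (-6*(-5))**2 - (-5082)*(-5)) - 496515) = 1/((-545338513 - 1*30**2 - 847*30) - 496515) = 1/((-545338513 - 1*900 - 25410) - 496515) = 1/((-545338513 - 900 - 25410) - 496515) = 1/(-545364823 - 496515) = 1/(-545861338) = -1/545861338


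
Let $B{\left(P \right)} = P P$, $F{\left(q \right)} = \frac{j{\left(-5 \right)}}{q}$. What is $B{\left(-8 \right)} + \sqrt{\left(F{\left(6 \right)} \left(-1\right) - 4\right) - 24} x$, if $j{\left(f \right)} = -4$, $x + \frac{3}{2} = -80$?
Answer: $64 - \frac{163 i \sqrt{246}}{6} \approx 64.0 - 426.09 i$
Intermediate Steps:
$x = - \frac{163}{2}$ ($x = - \frac{3}{2} - 80 = - \frac{163}{2} \approx -81.5$)
$F{\left(q \right)} = - \frac{4}{q}$
$B{\left(P \right)} = P^{2}$
$B{\left(-8 \right)} + \sqrt{\left(F{\left(6 \right)} \left(-1\right) - 4\right) - 24} x = \left(-8\right)^{2} + \sqrt{\left(- \frac{4}{6} \left(-1\right) - 4\right) - 24} \left(- \frac{163}{2}\right) = 64 + \sqrt{\left(\left(-4\right) \frac{1}{6} \left(-1\right) - 4\right) - 24} \left(- \frac{163}{2}\right) = 64 + \sqrt{\left(\left(- \frac{2}{3}\right) \left(-1\right) - 4\right) - 24} \left(- \frac{163}{2}\right) = 64 + \sqrt{\left(\frac{2}{3} - 4\right) - 24} \left(- \frac{163}{2}\right) = 64 + \sqrt{- \frac{10}{3} - 24} \left(- \frac{163}{2}\right) = 64 + \sqrt{- \frac{82}{3}} \left(- \frac{163}{2}\right) = 64 + \frac{i \sqrt{246}}{3} \left(- \frac{163}{2}\right) = 64 - \frac{163 i \sqrt{246}}{6}$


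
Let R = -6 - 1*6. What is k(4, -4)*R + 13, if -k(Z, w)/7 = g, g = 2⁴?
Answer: 1357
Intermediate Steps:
g = 16
k(Z, w) = -112 (k(Z, w) = -7*16 = -112)
R = -12 (R = -6 - 6 = -12)
k(4, -4)*R + 13 = -112*(-12) + 13 = 1344 + 13 = 1357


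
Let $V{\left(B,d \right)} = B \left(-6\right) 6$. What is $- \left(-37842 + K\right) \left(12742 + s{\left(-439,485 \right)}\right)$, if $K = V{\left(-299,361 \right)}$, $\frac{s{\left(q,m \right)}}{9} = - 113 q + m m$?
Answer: $69759155940$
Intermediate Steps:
$s{\left(q,m \right)} = - 1017 q + 9 m^{2}$ ($s{\left(q,m \right)} = 9 \left(- 113 q + m m\right) = 9 \left(- 113 q + m^{2}\right) = 9 \left(m^{2} - 113 q\right) = - 1017 q + 9 m^{2}$)
$V{\left(B,d \right)} = - 36 B$ ($V{\left(B,d \right)} = - 6 B 6 = - 36 B$)
$K = 10764$ ($K = \left(-36\right) \left(-299\right) = 10764$)
$- \left(-37842 + K\right) \left(12742 + s{\left(-439,485 \right)}\right) = - \left(-37842 + 10764\right) \left(12742 - \left(-446463 - 9 \cdot 485^{2}\right)\right) = - \left(-27078\right) \left(12742 + \left(446463 + 9 \cdot 235225\right)\right) = - \left(-27078\right) \left(12742 + \left(446463 + 2117025\right)\right) = - \left(-27078\right) \left(12742 + 2563488\right) = - \left(-27078\right) 2576230 = \left(-1\right) \left(-69759155940\right) = 69759155940$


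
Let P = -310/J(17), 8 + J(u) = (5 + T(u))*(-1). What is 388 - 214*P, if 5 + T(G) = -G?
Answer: 69832/9 ≈ 7759.1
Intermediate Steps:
T(G) = -5 - G
J(u) = -8 + u (J(u) = -8 + (5 + (-5 - u))*(-1) = -8 - u*(-1) = -8 + u)
P = -310/9 (P = -310/(-8 + 17) = -310/9 ≈ -34.444)
388 - 214*P = 388 - 214*(-310/9) = 388 + 66340/9 = 69832/9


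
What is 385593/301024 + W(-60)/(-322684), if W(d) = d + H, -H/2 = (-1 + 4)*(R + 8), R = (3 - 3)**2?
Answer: 31114300551/24283907104 ≈ 1.2813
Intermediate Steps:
R = 0 (R = 0**2 = 0)
H = -48 (H = -2*(-1 + 4)*(0 + 8) = -6*8 = -2*24 = -48)
W(d) = -48 + d (W(d) = d - 48 = -48 + d)
385593/301024 + W(-60)/(-322684) = 385593/301024 + (-48 - 60)/(-322684) = 385593*(1/301024) - 108*(-1/322684) = 385593/301024 + 27/80671 = 31114300551/24283907104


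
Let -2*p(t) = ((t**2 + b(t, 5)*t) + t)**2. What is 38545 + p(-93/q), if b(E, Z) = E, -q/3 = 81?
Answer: 3318452070401/86093442 ≈ 38545.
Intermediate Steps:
q = -243 (q = -3*81 = -243)
p(t) = -(t + 2*t**2)**2/2 (p(t) = -((t**2 + t*t) + t)**2/2 = -((t**2 + t**2) + t)**2/2 = -(2*t**2 + t)**2/2 = -(t + 2*t**2)**2/2)
38545 + p(-93/q) = 38545 - (-93/(-243))**2*(1 + 2*(-93/(-243)))**2/2 = 38545 - (-93*(-1/243))**2*(1 + 2*(-93*(-1/243)))**2/2 = 38545 - (31/81)**2*(1 + 2*(31/81))**2/2 = 38545 - 1/2*961/6561*(1 + 62/81)**2 = 38545 - 1/2*961/6561*(143/81)**2 = 38545 - 1/2*961/6561*20449/6561 = 38545 - 19651489/86093442 = 3318452070401/86093442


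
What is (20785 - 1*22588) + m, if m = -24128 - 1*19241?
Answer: -45172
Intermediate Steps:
m = -43369 (m = -24128 - 19241 = -43369)
(20785 - 1*22588) + m = (20785 - 1*22588) - 43369 = (20785 - 22588) - 43369 = -1803 - 43369 = -45172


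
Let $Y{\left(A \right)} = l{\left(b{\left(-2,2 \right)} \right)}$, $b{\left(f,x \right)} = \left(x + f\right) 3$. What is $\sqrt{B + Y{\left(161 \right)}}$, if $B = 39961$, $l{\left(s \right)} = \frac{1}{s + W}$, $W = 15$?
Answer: $\frac{2 \sqrt{2247810}}{15} \approx 199.9$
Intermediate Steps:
$b{\left(f,x \right)} = 3 f + 3 x$ ($b{\left(f,x \right)} = \left(f + x\right) 3 = 3 f + 3 x$)
$l{\left(s \right)} = \frac{1}{15 + s}$ ($l{\left(s \right)} = \frac{1}{s + 15} = \frac{1}{15 + s}$)
$Y{\left(A \right)} = \frac{1}{15}$ ($Y{\left(A \right)} = \frac{1}{15 + \left(3 \left(-2\right) + 3 \cdot 2\right)} = \frac{1}{15 + \left(-6 + 6\right)} = \frac{1}{15 + 0} = \frac{1}{15}$)
$\sqrt{B + Y{\left(161 \right)}} = \sqrt{39961 + \frac{1}{15}} = \sqrt{\frac{599416}{15}} = \frac{2 \sqrt{2247810}}{15}$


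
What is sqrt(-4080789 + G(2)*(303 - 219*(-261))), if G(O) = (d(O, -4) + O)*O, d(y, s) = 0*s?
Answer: I*sqrt(3850941) ≈ 1962.4*I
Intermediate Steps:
d(y, s) = 0
G(O) = O**2 (G(O) = (0 + O)*O = O*O = O**2)
sqrt(-4080789 + G(2)*(303 - 219*(-261))) = sqrt(-4080789 + 2**2*(303 - 219*(-261))) = sqrt(-4080789 + 4*(303 + 57159)) = sqrt(-4080789 + 4*57462) = sqrt(-4080789 + 229848) = sqrt(-3850941) = I*sqrt(3850941)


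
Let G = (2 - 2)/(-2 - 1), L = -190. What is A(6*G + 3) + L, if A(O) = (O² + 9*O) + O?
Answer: -151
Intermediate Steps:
G = 0 (G = 0/(-3) = 0*(-⅓) = 0)
A(O) = O² + 10*O
A(6*G + 3) + L = (6*0 + 3)*(10 + (6*0 + 3)) - 190 = (0 + 3)*(10 + (0 + 3)) - 190 = 3*(10 + 3) - 190 = 3*13 - 190 = 39 - 190 = -151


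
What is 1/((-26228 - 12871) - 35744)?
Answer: -1/74843 ≈ -1.3361e-5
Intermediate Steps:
1/((-26228 - 12871) - 35744) = 1/(-39099 - 35744) = 1/(-74843) = -1/74843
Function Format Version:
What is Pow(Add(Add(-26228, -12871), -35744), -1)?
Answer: Rational(-1, 74843) ≈ -1.3361e-5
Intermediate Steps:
Pow(Add(Add(-26228, -12871), -35744), -1) = Pow(Add(-39099, -35744), -1) = Pow(-74843, -1) = Rational(-1, 74843)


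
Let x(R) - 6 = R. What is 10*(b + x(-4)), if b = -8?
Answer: -60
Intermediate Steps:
x(R) = 6 + R
10*(b + x(-4)) = 10*(-8 + (6 - 4)) = 10*(-8 + 2) = 10*(-6) = -60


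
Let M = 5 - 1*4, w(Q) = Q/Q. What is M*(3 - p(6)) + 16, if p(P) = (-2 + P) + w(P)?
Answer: 14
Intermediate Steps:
w(Q) = 1
M = 1 (M = 5 - 4 = 1)
p(P) = -1 + P (p(P) = (-2 + P) + 1 = -1 + P)
M*(3 - p(6)) + 16 = 1*(3 - (-1 + 6)) + 16 = 1*(3 - 1*5) + 16 = 1*(3 - 5) + 16 = 1*(-2) + 16 = -2 + 16 = 14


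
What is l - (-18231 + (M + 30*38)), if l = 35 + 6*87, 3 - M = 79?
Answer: 17724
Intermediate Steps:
M = -76 (M = 3 - 1*79 = 3 - 79 = -76)
l = 557 (l = 35 + 522 = 557)
l - (-18231 + (M + 30*38)) = 557 - (-18231 + (-76 + 30*38)) = 557 - (-18231 + (-76 + 1140)) = 557 - (-18231 + 1064) = 557 - 1*(-17167) = 557 + 17167 = 17724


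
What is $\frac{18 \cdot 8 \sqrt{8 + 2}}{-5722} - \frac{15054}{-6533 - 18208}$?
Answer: $\frac{5018}{8247} - \frac{72 \sqrt{10}}{2861} \approx 0.52888$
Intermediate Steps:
$\frac{18 \cdot 8 \sqrt{8 + 2}}{-5722} - \frac{15054}{-6533 - 18208} = 144 \sqrt{10} \left(- \frac{1}{5722}\right) - \frac{15054}{-6533 - 18208} = - \frac{72 \sqrt{10}}{2861} - \frac{15054}{-24741} = - \frac{72 \sqrt{10}}{2861} - - \frac{5018}{8247} = - \frac{72 \sqrt{10}}{2861} + \frac{5018}{8247} = \frac{5018}{8247} - \frac{72 \sqrt{10}}{2861}$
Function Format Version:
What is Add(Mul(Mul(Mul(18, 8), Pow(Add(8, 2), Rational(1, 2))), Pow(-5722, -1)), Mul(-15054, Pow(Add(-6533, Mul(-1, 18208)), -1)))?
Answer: Add(Rational(5018, 8247), Mul(Rational(-72, 2861), Pow(10, Rational(1, 2)))) ≈ 0.52888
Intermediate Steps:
Add(Mul(Mul(Mul(18, 8), Pow(Add(8, 2), Rational(1, 2))), Pow(-5722, -1)), Mul(-15054, Pow(Add(-6533, Mul(-1, 18208)), -1))) = Add(Mul(Mul(144, Pow(10, Rational(1, 2))), Rational(-1, 5722)), Mul(-15054, Pow(Add(-6533, -18208), -1))) = Add(Mul(Rational(-72, 2861), Pow(10, Rational(1, 2))), Mul(-15054, Pow(-24741, -1))) = Add(Mul(Rational(-72, 2861), Pow(10, Rational(1, 2))), Mul(-15054, Rational(-1, 24741))) = Add(Mul(Rational(-72, 2861), Pow(10, Rational(1, 2))), Rational(5018, 8247)) = Add(Rational(5018, 8247), Mul(Rational(-72, 2861), Pow(10, Rational(1, 2))))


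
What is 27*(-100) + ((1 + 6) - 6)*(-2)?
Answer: -2702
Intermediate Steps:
27*(-100) + ((1 + 6) - 6)*(-2) = -2700 + (7 - 6)*(-2) = -2700 + 1*(-2) = -2700 - 2 = -2702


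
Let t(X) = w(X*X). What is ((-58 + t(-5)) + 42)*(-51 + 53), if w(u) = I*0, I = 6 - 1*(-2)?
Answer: -32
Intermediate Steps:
I = 8 (I = 6 + 2 = 8)
w(u) = 0 (w(u) = 8*0 = 0)
t(X) = 0
((-58 + t(-5)) + 42)*(-51 + 53) = ((-58 + 0) + 42)*(-51 + 53) = (-58 + 42)*2 = -16*2 = -32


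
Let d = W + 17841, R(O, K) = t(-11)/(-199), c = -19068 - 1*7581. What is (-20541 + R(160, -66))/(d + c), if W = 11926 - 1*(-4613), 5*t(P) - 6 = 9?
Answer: -1362554/512823 ≈ -2.6570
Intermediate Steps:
t(P) = 3 (t(P) = 6/5 + (⅕)*9 = 6/5 + 9/5 = 3)
W = 16539 (W = 11926 + 4613 = 16539)
c = -26649 (c = -19068 - 7581 = -26649)
R(O, K) = -3/199 (R(O, K) = 3/(-199) = 3*(-1/199) = -3/199)
d = 34380 (d = 16539 + 17841 = 34380)
(-20541 + R(160, -66))/(d + c) = (-20541 - 3/199)/(34380 - 26649) = -4087662/199/7731 = -4087662/199*1/7731 = -1362554/512823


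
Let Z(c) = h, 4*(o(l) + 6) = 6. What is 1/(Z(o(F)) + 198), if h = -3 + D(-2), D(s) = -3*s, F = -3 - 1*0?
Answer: 1/201 ≈ 0.0049751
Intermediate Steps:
F = -3 (F = -3 + 0 = -3)
o(l) = -9/2 (o(l) = -6 + (¼)*6 = -6 + 3/2 = -9/2)
h = 3 (h = -3 - 3*(-2) = -3 + 6 = 3)
Z(c) = 3
1/(Z(o(F)) + 198) = 1/(3 + 198) = 1/201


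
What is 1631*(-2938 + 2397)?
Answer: -882371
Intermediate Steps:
1631*(-2938 + 2397) = 1631*(-541) = -882371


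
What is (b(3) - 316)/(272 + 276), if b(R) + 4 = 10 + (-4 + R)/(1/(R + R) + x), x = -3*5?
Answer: -6896/12193 ≈ -0.56557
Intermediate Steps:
x = -15
b(R) = 6 + (-4 + R)/(-15 + 1/(2*R)) (b(R) = -4 + (10 + (-4 + R)/(1/(R + R) - 15)) = -4 + (10 + (-4 + R)/(1/(2*R) - 15)) = -4 + (10 + (-4 + R)/(-15 + 1/(2*R))) = 6 + (-4 + R)/(-15 + 1/(2*R)))
(b(3) - 316)/(272 + 276) = (2*(3 + 3² - 94*3)/(1 - 30*3) - 316)/(272 + 276) = (2*(3 + 9 - 282)/(1 - 90) - 316)/548 = (2*(-270)/(-89) - 316)*(1/548) = (2*(-1/89)*(-270) - 316)*(1/548) = (540/89 - 316)*(1/548) = -27584/89*1/548 = -6896/12193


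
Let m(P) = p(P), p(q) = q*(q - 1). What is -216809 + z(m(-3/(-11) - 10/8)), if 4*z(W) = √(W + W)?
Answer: -216809 + √7482/176 ≈ -2.1681e+5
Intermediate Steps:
p(q) = q*(-1 + q)
m(P) = P*(-1 + P)
z(W) = √2*√W/4 (z(W) = √(W + W)/4 = √(2*W)/4 = (√2*√W)/4 = √2*√W/4)
-216809 + z(m(-3/(-11) - 10/8)) = -216809 + √2*√((-3/(-11) - 10/8)*(-1 + (-3/(-11) - 10/8)))/4 = -216809 + √2*√((-3*(-1/11) - 10*⅛)*(-1 + (-3*(-1/11) - 10*⅛)))/4 = -216809 + √2*√((3/11 - 5/4)*(-1 + (3/11 - 5/4)))/4 = -216809 + √2*√(-43*(-1 - 43/44)/44)/4 = -216809 + √2*√(-43/44*(-87/44))/4 = -216809 + √2*√(3741/1936)/4 = -216809 + √2*(√3741/44)/4 = -216809 + √7482/176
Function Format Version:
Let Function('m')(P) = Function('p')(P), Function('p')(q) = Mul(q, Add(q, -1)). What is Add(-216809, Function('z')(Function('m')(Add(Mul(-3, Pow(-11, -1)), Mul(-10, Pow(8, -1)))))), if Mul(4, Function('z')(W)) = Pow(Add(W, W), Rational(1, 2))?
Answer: Add(-216809, Mul(Rational(1, 176), Pow(7482, Rational(1, 2)))) ≈ -2.1681e+5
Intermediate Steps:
Function('p')(q) = Mul(q, Add(-1, q))
Function('m')(P) = Mul(P, Add(-1, P))
Function('z')(W) = Mul(Rational(1, 4), Pow(2, Rational(1, 2)), Pow(W, Rational(1, 2))) (Function('z')(W) = Mul(Rational(1, 4), Pow(Add(W, W), Rational(1, 2))) = Mul(Rational(1, 4), Pow(Mul(2, W), Rational(1, 2))) = Mul(Rational(1, 4), Mul(Pow(2, Rational(1, 2)), Pow(W, Rational(1, 2)))) = Mul(Rational(1, 4), Pow(2, Rational(1, 2)), Pow(W, Rational(1, 2))))
Add(-216809, Function('z')(Function('m')(Add(Mul(-3, Pow(-11, -1)), Mul(-10, Pow(8, -1)))))) = Add(-216809, Mul(Rational(1, 4), Pow(2, Rational(1, 2)), Pow(Mul(Add(Mul(-3, Pow(-11, -1)), Mul(-10, Pow(8, -1))), Add(-1, Add(Mul(-3, Pow(-11, -1)), Mul(-10, Pow(8, -1))))), Rational(1, 2)))) = Add(-216809, Mul(Rational(1, 4), Pow(2, Rational(1, 2)), Pow(Mul(Add(Mul(-3, Rational(-1, 11)), Mul(-10, Rational(1, 8))), Add(-1, Add(Mul(-3, Rational(-1, 11)), Mul(-10, Rational(1, 8))))), Rational(1, 2)))) = Add(-216809, Mul(Rational(1, 4), Pow(2, Rational(1, 2)), Pow(Mul(Add(Rational(3, 11), Rational(-5, 4)), Add(-1, Add(Rational(3, 11), Rational(-5, 4)))), Rational(1, 2)))) = Add(-216809, Mul(Rational(1, 4), Pow(2, Rational(1, 2)), Pow(Mul(Rational(-43, 44), Add(-1, Rational(-43, 44))), Rational(1, 2)))) = Add(-216809, Mul(Rational(1, 4), Pow(2, Rational(1, 2)), Pow(Mul(Rational(-43, 44), Rational(-87, 44)), Rational(1, 2)))) = Add(-216809, Mul(Rational(1, 4), Pow(2, Rational(1, 2)), Pow(Rational(3741, 1936), Rational(1, 2)))) = Add(-216809, Mul(Rational(1, 4), Pow(2, Rational(1, 2)), Mul(Rational(1, 44), Pow(3741, Rational(1, 2))))) = Add(-216809, Mul(Rational(1, 176), Pow(7482, Rational(1, 2))))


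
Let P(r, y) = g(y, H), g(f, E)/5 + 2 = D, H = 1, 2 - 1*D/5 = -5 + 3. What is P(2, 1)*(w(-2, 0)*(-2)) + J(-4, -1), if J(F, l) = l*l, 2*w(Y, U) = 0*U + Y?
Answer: 181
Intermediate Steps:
D = 20 (D = 10 - 5*(-5 + 3) = 10 - 5*(-2) = 10 + 10 = 20)
w(Y, U) = Y/2 (w(Y, U) = (0*U + Y)/2 = (0 + Y)/2 = Y/2)
g(f, E) = 90 (g(f, E) = -10 + 5*20 = -10 + 100 = 90)
P(r, y) = 90
J(F, l) = l²
P(2, 1)*(w(-2, 0)*(-2)) + J(-4, -1) = 90*(((½)*(-2))*(-2)) + (-1)² = 90*(-1*(-2)) + 1 = 90*2 + 1 = 180 + 1 = 181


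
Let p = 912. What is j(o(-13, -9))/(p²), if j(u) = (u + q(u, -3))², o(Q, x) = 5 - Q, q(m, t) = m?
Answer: 9/5776 ≈ 0.0015582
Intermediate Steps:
j(u) = 4*u² (j(u) = (u + u)² = (2*u)² = 4*u²)
j(o(-13, -9))/(p²) = (4*(5 - 1*(-13))²)/(912²) = (4*(5 + 13)²)/831744 = (4*18²)*(1/831744) = (4*324)*(1/831744) = 1296*(1/831744) = 9/5776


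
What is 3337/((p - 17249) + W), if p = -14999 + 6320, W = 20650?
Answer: -3337/5278 ≈ -0.63225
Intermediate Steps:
p = -8679
3337/((p - 17249) + W) = 3337/((-8679 - 17249) + 20650) = 3337/(-25928 + 20650) = 3337/(-5278) = 3337*(-1/5278) = -3337/5278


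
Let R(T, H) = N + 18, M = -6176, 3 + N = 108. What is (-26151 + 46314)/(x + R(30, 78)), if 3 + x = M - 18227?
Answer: -20163/24283 ≈ -0.83033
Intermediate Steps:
N = 105 (N = -3 + 108 = 105)
R(T, H) = 123 (R(T, H) = 105 + 18 = 123)
x = -24406 (x = -3 + (-6176 - 18227) = -3 - 24403 = -24406)
(-26151 + 46314)/(x + R(30, 78)) = (-26151 + 46314)/(-24406 + 123) = 20163/(-24283) = 20163*(-1/24283) = -20163/24283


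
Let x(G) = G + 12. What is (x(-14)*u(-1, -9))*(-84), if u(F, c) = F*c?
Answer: 1512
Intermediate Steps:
x(G) = 12 + G
(x(-14)*u(-1, -9))*(-84) = ((12 - 14)*(-1*(-9)))*(-84) = -2*9*(-84) = -18*(-84) = 1512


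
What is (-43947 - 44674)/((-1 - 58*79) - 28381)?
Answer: 88621/32964 ≈ 2.6884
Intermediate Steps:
(-43947 - 44674)/((-1 - 58*79) - 28381) = -88621/((-1 - 4582) - 28381) = -88621/(-4583 - 28381) = -88621/(-32964) = -88621*(-1/32964) = 88621/32964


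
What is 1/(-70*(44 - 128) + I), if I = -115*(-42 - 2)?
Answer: 1/10940 ≈ 9.1408e-5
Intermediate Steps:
I = 5060 (I = -115*(-44) = 5060)
1/(-70*(44 - 128) + I) = 1/(-70*(44 - 128) + 5060) = 1/(-70*(-84) + 5060) = 1/(5880 + 5060) = 1/10940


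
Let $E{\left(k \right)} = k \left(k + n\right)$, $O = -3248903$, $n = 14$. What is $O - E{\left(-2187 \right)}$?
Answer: $-8001254$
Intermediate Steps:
$E{\left(k \right)} = k \left(14 + k\right)$ ($E{\left(k \right)} = k \left(k + 14\right) = k \left(14 + k\right)$)
$O - E{\left(-2187 \right)} = -3248903 - - 2187 \left(14 - 2187\right) = -3248903 - \left(-2187\right) \left(-2173\right) = -3248903 - 4752351 = -8001254$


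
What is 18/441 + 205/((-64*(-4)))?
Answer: 10557/12544 ≈ 0.84160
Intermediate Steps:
18/441 + 205/((-64*(-4))) = 18*(1/441) + 205/256 = 2/49 + 205*(1/256) = 2/49 + 205/256 = 10557/12544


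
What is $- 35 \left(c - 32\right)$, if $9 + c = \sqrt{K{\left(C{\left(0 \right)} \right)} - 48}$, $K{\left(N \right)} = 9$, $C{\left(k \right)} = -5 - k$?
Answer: $1435 - 35 i \sqrt{39} \approx 1435.0 - 218.57 i$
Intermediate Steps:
$c = -9 + i \sqrt{39}$ ($c = -9 + \sqrt{9 - 48} = -9 + \sqrt{-39} = -9 + i \sqrt{39} \approx -9.0 + 6.245 i$)
$- 35 \left(c - 32\right) = - 35 \left(\left(-9 + i \sqrt{39}\right) - 32\right) = - 35 \left(-41 + i \sqrt{39}\right) = 1435 - 35 i \sqrt{39}$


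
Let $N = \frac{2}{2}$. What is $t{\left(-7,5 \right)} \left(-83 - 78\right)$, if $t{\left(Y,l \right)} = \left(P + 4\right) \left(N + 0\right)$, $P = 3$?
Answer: $-1127$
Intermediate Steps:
$N = 1$ ($N = 2 \cdot \frac{1}{2} = 1$)
$t{\left(Y,l \right)} = 7$ ($t{\left(Y,l \right)} = \left(3 + 4\right) \left(1 + 0\right) = 7 \cdot 1 = 7$)
$t{\left(-7,5 \right)} \left(-83 - 78\right) = 7 \left(-83 - 78\right) = 7 \left(-161\right) = -1127$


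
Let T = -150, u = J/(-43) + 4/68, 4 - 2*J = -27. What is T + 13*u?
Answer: -225033/1462 ≈ -153.92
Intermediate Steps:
J = 31/2 (J = 2 - ½*(-27) = 2 + 27/2 = 31/2 ≈ 15.500)
u = -441/1462 (u = (31/2)/(-43) + 4/68 = (31/2)*(-1/43) + 4*(1/68) = -31/86 + 1/17 = -441/1462 ≈ -0.30164)
T + 13*u = -150 + 13*(-441/1462) = -150 - 5733/1462 = -225033/1462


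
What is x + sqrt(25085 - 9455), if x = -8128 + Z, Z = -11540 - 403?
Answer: -20071 + sqrt(15630) ≈ -19946.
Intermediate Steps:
Z = -11943
x = -20071 (x = -8128 - 11943 = -20071)
x + sqrt(25085 - 9455) = -20071 + sqrt(25085 - 9455) = -20071 + sqrt(15630)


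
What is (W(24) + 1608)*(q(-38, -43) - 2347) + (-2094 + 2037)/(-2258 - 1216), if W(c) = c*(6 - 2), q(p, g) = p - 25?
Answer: -4755489101/1158 ≈ -4.1066e+6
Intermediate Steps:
q(p, g) = -25 + p
W(c) = 4*c (W(c) = c*4 = 4*c)
(W(24) + 1608)*(q(-38, -43) - 2347) + (-2094 + 2037)/(-2258 - 1216) = (4*24 + 1608)*((-25 - 38) - 2347) + (-2094 + 2037)/(-2258 - 1216) = (96 + 1608)*(-63 - 2347) - 57/(-3474) = 1704*(-2410) - 57*(-1/3474) = -4106640 + 19/1158 = -4755489101/1158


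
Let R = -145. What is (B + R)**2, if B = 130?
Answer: 225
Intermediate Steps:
(B + R)**2 = (130 - 145)**2 = (-15)**2 = 225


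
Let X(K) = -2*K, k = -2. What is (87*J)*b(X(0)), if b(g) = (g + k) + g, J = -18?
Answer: 3132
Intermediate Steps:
b(g) = -2 + 2*g (b(g) = (g - 2) + g = (-2 + g) + g = -2 + 2*g)
(87*J)*b(X(0)) = (87*(-18))*(-2 + 2*(-2*0)) = -1566*(-2 + 2*0) = -1566*(-2 + 0) = -1566*(-2) = 3132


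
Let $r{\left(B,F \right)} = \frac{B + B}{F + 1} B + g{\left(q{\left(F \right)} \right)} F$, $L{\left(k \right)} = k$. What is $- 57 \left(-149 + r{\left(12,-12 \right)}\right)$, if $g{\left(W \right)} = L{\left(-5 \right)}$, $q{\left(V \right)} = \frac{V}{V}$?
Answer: $\frac{72219}{11} \approx 6565.4$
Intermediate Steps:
$q{\left(V \right)} = 1$
$g{\left(W \right)} = -5$
$r{\left(B,F \right)} = - 5 F + \frac{2 B^{2}}{1 + F}$ ($r{\left(B,F \right)} = \frac{B + B}{F + 1} B - 5 F = \frac{2 B}{1 + F} B - 5 F = \frac{2 B^{2}}{1 + F} - 5 F = - 5 F + \frac{2 B^{2}}{1 + F}$)
$- 57 \left(-149 + r{\left(12,-12 \right)}\right) = - 57 \left(-149 + \frac{\left(-5\right) \left(-12\right) - 5 \left(-12\right)^{2} + 2 \cdot 12^{2}}{1 - 12}\right) = - 57 \left(-149 + \frac{60 - 720 + 2 \cdot 144}{-11}\right) = - 57 \left(-149 - \frac{60 - 720 + 288}{11}\right) = - 57 \left(-149 - - \frac{372}{11}\right) = - 57 \left(-149 + \frac{372}{11}\right) = \left(-57\right) \left(- \frac{1267}{11}\right) = \frac{72219}{11}$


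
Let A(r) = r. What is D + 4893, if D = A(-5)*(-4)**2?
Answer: 4813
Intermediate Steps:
D = -80 (D = -5*(-4)**2 = -5*16 = -80)
D + 4893 = -80 + 4893 = 4813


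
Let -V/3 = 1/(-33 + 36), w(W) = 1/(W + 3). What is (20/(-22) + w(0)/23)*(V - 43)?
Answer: 2716/69 ≈ 39.362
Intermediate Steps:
w(W) = 1/(3 + W)
V = -1 (V = -3/(-33 + 36) = -3/3 = -3*⅓ = -1)
(20/(-22) + w(0)/23)*(V - 43) = (20/(-22) + 1/((3 + 0)*23))*(-1 - 43) = (20*(-1/22) + (1/23)/3)*(-44) = (-10/11 + (⅓)*(1/23))*(-44) = (-10/11 + 1/69)*(-44) = -679/759*(-44) = 2716/69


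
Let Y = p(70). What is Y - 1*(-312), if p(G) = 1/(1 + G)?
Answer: 22153/71 ≈ 312.01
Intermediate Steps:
Y = 1/71 (Y = 1/(1 + 70) = 1/71 ≈ 0.014085)
Y - 1*(-312) = 1/71 - 1*(-312) = 1/71 + 312 = 22153/71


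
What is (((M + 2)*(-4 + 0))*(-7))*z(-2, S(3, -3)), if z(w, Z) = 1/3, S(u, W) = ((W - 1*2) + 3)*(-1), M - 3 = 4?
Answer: 84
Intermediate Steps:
M = 7 (M = 3 + 4 = 7)
S(u, W) = -1 - W (S(u, W) = ((W - 2) + 3)*(-1) = ((-2 + W) + 3)*(-1) = (1 + W)*(-1) = -1 - W)
z(w, Z) = ⅓
(((M + 2)*(-4 + 0))*(-7))*z(-2, S(3, -3)) = (((7 + 2)*(-4 + 0))*(-7))*(⅓) = ((9*(-4))*(-7))*(⅓) = -36*(-7)*(⅓) = 252*(⅓) = 84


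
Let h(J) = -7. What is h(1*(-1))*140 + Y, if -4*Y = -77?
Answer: -3843/4 ≈ -960.75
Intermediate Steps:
Y = 77/4 (Y = -¼*(-77) = 77/4 ≈ 19.250)
h(1*(-1))*140 + Y = -7*140 + 77/4 = -980 + 77/4 = -3843/4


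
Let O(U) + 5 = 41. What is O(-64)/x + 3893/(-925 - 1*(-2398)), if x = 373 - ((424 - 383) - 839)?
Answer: 4611731/1724883 ≈ 2.6736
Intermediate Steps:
x = 1171 (x = 373 - (41 - 839) = 373 - 1*(-798) = 373 + 798 = 1171)
O(U) = 36 (O(U) = -5 + 41 = 36)
O(-64)/x + 3893/(-925 - 1*(-2398)) = 36/1171 + 3893/(-925 - 1*(-2398)) = 36*(1/1171) + 3893/(-925 + 2398) = 36/1171 + 3893/1473 = 4611731/1724883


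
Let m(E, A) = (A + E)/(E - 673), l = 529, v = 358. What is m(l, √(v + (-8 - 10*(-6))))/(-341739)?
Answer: 529/49210416 + √410/49210416 ≈ 1.1161e-5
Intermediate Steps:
m(E, A) = (A + E)/(-673 + E)
m(l, √(v + (-8 - 10*(-6))))/(-341739) = ((√(358 + (-8 - 10*(-6))) + 529)/(-673 + 529))/(-341739) = ((√(358 + (-8 + 60)) + 529)/(-144))*(-1/341739) = -(√(358 + 52) + 529)/144*(-1/341739) = -(√410 + 529)/144*(-1/341739) = -(529 + √410)/144*(-1/341739) = (-529/144 - √410/144)*(-1/341739) = 529/49210416 + √410/49210416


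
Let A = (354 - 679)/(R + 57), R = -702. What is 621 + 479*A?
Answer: 111244/129 ≈ 862.36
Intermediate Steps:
A = 65/129 (A = (354 - 679)/(-702 + 57) = -325/(-645) = -325*(-1/645) = 65/129 ≈ 0.50388)
621 + 479*A = 621 + 479*(65/129) = 621 + 31135/129 = 111244/129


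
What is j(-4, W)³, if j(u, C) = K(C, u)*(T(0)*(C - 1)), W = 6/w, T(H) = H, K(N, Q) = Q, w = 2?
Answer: 0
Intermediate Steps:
W = 3 (W = 6/2 = 6*(½) = 3)
j(u, C) = 0 (j(u, C) = u*(0*(C - 1)) = u*(0*(-1 + C)) = u*0 = 0)
j(-4, W)³ = 0³ = 0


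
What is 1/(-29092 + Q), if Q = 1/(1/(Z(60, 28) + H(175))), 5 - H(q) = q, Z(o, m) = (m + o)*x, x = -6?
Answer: -1/29790 ≈ -3.3568e-5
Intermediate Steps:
Z(o, m) = -6*m - 6*o (Z(o, m) = (m + o)*(-6) = -6*m - 6*o)
H(q) = 5 - q
Q = -698 (Q = 1/(1/((-6*28 - 6*60) + (5 - 1*175))) = 1/(1/((-168 - 360) + (5 - 175))) = 1/(1/(-528 - 170)) = 1/(1/(-698)) = 1/(-1/698) = -698)
1/(-29092 + Q) = 1/(-29092 - 698) = 1/(-29790) = -1/29790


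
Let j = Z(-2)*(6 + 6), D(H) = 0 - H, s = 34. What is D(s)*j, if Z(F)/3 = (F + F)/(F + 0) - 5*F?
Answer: -14688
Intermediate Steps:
Z(F) = 6 - 15*F (Z(F) = 3*((F + F)/(F + 0) - 5*F) = 3*((2*F)/F - 5*F) = 3*(2 - 5*F) = 6 - 15*F)
D(H) = -H
j = 432 (j = (6 - 15*(-2))*(6 + 6) = (6 + 30)*12 = 36*12 = 432)
D(s)*j = -1*34*432 = -34*432 = -14688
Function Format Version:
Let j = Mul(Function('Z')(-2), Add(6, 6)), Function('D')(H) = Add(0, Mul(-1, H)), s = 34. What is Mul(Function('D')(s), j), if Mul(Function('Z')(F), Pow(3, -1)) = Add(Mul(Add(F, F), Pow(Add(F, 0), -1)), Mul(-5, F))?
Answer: -14688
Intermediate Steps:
Function('Z')(F) = Add(6, Mul(-15, F)) (Function('Z')(F) = Mul(3, Add(Mul(Add(F, F), Pow(Add(F, 0), -1)), Mul(-5, F))) = Mul(3, Add(Mul(Mul(2, F), Pow(F, -1)), Mul(-5, F))) = Mul(3, Add(2, Mul(-5, F))) = Add(6, Mul(-15, F)))
Function('D')(H) = Mul(-1, H)
j = 432 (j = Mul(Add(6, Mul(-15, -2)), Add(6, 6)) = Mul(Add(6, 30), 12) = Mul(36, 12) = 432)
Mul(Function('D')(s), j) = Mul(Mul(-1, 34), 432) = Mul(-34, 432) = -14688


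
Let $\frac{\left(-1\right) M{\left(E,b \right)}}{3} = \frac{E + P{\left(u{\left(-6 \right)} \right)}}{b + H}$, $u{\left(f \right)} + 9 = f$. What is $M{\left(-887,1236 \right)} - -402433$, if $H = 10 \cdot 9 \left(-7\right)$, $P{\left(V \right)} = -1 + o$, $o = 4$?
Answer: $\frac{40646175}{101} \approx 4.0244 \cdot 10^{5}$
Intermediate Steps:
$u{\left(f \right)} = -9 + f$
$P{\left(V \right)} = 3$ ($P{\left(V \right)} = -1 + 4 = 3$)
$H = -630$ ($H = 90 \left(-7\right) = -630$)
$M{\left(E,b \right)} = - \frac{3 \left(3 + E\right)}{-630 + b}$ ($M{\left(E,b \right)} = - 3 \frac{E + 3}{b - 630} = - 3 \frac{3 + E}{-630 + b} = - \frac{3 \left(3 + E\right)}{-630 + b}$)
$M{\left(-887,1236 \right)} - -402433 = \frac{3 \left(-3 - -887\right)}{-630 + 1236} - -402433 = \frac{3 \left(-3 + 887\right)}{606} + 402433 = 3 \cdot \frac{1}{606} \cdot 884 + 402433 = \frac{442}{101} + 402433 = \frac{40646175}{101}$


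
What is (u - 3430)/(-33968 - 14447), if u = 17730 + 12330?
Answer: -5326/9683 ≈ -0.55004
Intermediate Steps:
u = 30060
(u - 3430)/(-33968 - 14447) = (30060 - 3430)/(-33968 - 14447) = 26630/(-48415) = 26630*(-1/48415) = -5326/9683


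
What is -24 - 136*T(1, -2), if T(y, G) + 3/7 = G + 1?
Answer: 1192/7 ≈ 170.29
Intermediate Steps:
T(y, G) = 4/7 + G (T(y, G) = -3/7 + (G + 1) = -3/7 + (1 + G) = 4/7 + G)
-24 - 136*T(1, -2) = -24 - 136*(4/7 - 2) = -24 - 136*(-10/7) = -24 + 1360/7 = 1192/7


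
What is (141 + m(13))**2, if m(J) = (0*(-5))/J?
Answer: 19881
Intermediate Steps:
m(J) = 0 (m(J) = 0/J = 0)
(141 + m(13))**2 = (141 + 0)**2 = 141**2 = 19881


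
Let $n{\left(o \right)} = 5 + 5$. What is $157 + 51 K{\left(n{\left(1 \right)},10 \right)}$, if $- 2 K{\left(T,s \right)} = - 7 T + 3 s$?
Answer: $1177$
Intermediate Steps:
$n{\left(o \right)} = 10$
$K{\left(T,s \right)} = - \frac{3 s}{2} + \frac{7 T}{2}$ ($K{\left(T,s \right)} = - \frac{- 7 T + 3 s}{2} = - \frac{3 s}{2} + \frac{7 T}{2}$)
$157 + 51 K{\left(n{\left(1 \right)},10 \right)} = 157 + 51 \left(\left(- \frac{3}{2}\right) 10 + \frac{7}{2} \cdot 10\right) = 157 + 51 \left(-15 + 35\right) = 157 + 51 \cdot 20 = 157 + 1020 = 1177$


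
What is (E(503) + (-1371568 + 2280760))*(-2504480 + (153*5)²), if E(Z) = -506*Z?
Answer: -1256486347870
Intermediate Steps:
(E(503) + (-1371568 + 2280760))*(-2504480 + (153*5)²) = (-506*503 + (-1371568 + 2280760))*(-2504480 + (153*5)²) = (-254518 + 909192)*(-2504480 + 765²) = 654674*(-2504480 + 585225) = 654674*(-1919255) = -1256486347870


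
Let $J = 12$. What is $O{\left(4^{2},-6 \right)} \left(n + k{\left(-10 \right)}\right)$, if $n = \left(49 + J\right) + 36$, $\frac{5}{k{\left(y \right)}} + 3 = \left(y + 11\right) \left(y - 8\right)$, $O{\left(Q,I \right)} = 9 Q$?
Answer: $\frac{97536}{7} \approx 13934.0$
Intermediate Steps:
$k{\left(y \right)} = \frac{5}{-3 + \left(-8 + y\right) \left(11 + y\right)}$ ($k{\left(y \right)} = \frac{5}{-3 + \left(y + 11\right) \left(y - 8\right)} = \frac{5}{-3 + \left(11 + y\right) \left(-8 + y\right)} = \frac{5}{-3 + \left(-8 + y\right) \left(11 + y\right)}$)
$n = 97$ ($n = \left(49 + 12\right) + 36 = 61 + 36 = 97$)
$O{\left(4^{2},-6 \right)} \left(n + k{\left(-10 \right)}\right) = 9 \cdot 4^{2} \left(97 + \frac{5}{-91 + \left(-10\right)^{2} + 3 \left(-10\right)}\right) = 9 \cdot 16 \left(97 + \frac{5}{-91 + 100 - 30}\right) = 144 \left(97 + \frac{5}{-21}\right) = 144 \left(97 + 5 \left(- \frac{1}{21}\right)\right) = 144 \left(97 - \frac{5}{21}\right) = 144 \cdot \frac{2032}{21} = \frac{97536}{7}$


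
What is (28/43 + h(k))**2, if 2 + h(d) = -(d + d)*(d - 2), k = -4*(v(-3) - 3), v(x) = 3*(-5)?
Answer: 187920516004/1849 ≈ 1.0163e+8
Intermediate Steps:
v(x) = -15
k = 72 (k = -4*(-15 - 3) = -4*(-18) = 72)
h(d) = -2 - 2*d*(-2 + d) (h(d) = -2 - (d + d)*(d - 2) = -2 - 2*d*(-2 + d))
(28/43 + h(k))**2 = (28/43 + (-2 - 2*72**2 + 4*72))**2 = (28*(1/43) + (-2 - 2*5184 + 288))**2 = (28/43 + (-2 - 10368 + 288))**2 = (28/43 - 10082)**2 = (-433498/43)**2 = 187920516004/1849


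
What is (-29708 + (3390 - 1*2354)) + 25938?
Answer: -2734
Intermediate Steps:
(-29708 + (3390 - 1*2354)) + 25938 = (-29708 + (3390 - 2354)) + 25938 = (-29708 + 1036) + 25938 = -28672 + 25938 = -2734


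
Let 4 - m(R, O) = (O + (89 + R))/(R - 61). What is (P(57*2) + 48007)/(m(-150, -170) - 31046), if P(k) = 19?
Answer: -921226/595463 ≈ -1.5471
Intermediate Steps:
m(R, O) = 4 - (89 + O + R)/(-61 + R) (m(R, O) = 4 - (O + (89 + R))/(R - 61) = 4 - (89 + O + R)/(-61 + R))
(P(57*2) + 48007)/(m(-150, -170) - 31046) = (19 + 48007)/((-333 - 1*(-170) + 3*(-150))/(-61 - 150) - 31046) = 48026/((-333 + 170 - 450)/(-211) - 31046) = 48026/(-1/211*(-613) - 31046) = 48026/(613/211 - 31046) = 48026/(-6550093/211) = 48026*(-211/6550093) = -921226/595463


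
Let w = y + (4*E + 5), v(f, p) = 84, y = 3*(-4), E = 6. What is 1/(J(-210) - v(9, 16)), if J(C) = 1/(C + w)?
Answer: -193/16213 ≈ -0.011904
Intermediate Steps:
y = -12
w = 17 (w = -12 + (4*6 + 5) = -12 + (24 + 5) = -12 + 29 = 17)
J(C) = 1/(17 + C) (J(C) = 1/(C + 17) = 1/(17 + C))
1/(J(-210) - v(9, 16)) = 1/(1/(17 - 210) - 1*84) = 1/(1/(-193) - 84) = 1/(-1/193 - 84) = 1/(-16213/193) = -193/16213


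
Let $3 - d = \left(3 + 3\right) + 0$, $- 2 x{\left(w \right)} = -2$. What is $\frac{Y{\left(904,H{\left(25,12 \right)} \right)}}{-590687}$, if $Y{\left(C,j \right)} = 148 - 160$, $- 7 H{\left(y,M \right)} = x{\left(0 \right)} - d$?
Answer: $\frac{12}{590687} \approx 2.0315 \cdot 10^{-5}$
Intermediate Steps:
$x{\left(w \right)} = 1$ ($x{\left(w \right)} = \left(- \frac{1}{2}\right) \left(-2\right) = 1$)
$d = -3$ ($d = 3 - \left(\left(3 + 3\right) + 0\right) = 3 - \left(6 + 0\right) = 3 - 6 = -3$)
$H{\left(y,M \right)} = - \frac{4}{7}$ ($H{\left(y,M \right)} = - \frac{1 - -3}{7} = - \frac{1 + 3}{7} = \left(- \frac{1}{7}\right) 4 = - \frac{4}{7}$)
$Y{\left(C,j \right)} = -12$ ($Y{\left(C,j \right)} = 148 - 160 = -12$)
$\frac{Y{\left(904,H{\left(25,12 \right)} \right)}}{-590687} = - \frac{12}{-590687} = \left(-12\right) \left(- \frac{1}{590687}\right) = \frac{12}{590687}$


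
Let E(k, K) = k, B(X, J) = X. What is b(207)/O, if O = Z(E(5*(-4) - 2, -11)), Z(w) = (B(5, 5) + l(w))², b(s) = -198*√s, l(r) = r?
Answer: -594*√23/289 ≈ -9.8572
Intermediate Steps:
Z(w) = (5 + w)²
O = 289 (O = (5 + (5*(-4) - 2))² = (5 + (-20 - 2))² = (5 - 22)² = (-17)² = 289)
b(207)/O = -594*√23/289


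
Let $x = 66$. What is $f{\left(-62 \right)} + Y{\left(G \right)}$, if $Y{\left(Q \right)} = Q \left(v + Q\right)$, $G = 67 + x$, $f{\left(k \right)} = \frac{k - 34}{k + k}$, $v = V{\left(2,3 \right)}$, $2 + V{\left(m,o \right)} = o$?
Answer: $\frac{552506}{31} \approx 17823.0$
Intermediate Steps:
$V{\left(m,o \right)} = -2 + o$
$v = 1$ ($v = -2 + 3 = 1$)
$f{\left(k \right)} = \frac{-34 + k}{2 k}$
$G = 133$ ($G = 67 + 66 = 133$)
$Y{\left(Q \right)} = Q \left(1 + Q\right)$
$f{\left(-62 \right)} + Y{\left(G \right)} = \frac{-34 - 62}{2 \left(-62\right)} + 133 \left(1 + 133\right) = \frac{1}{2} \left(- \frac{1}{62}\right) \left(-96\right) + 133 \cdot 134 = \frac{24}{31} + 17822 = \frac{552506}{31}$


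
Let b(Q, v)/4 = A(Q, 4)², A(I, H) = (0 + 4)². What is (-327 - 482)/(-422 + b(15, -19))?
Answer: -809/602 ≈ -1.3439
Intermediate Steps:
A(I, H) = 16 (A(I, H) = 4² = 16)
b(Q, v) = 1024 (b(Q, v) = 4*16² = 4*256 = 1024)
(-327 - 482)/(-422 + b(15, -19)) = (-327 - 482)/(-422 + 1024) = -809/602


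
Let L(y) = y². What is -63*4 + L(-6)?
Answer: -216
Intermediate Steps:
-63*4 + L(-6) = -63*4 + (-6)² = -252 + 36 = -216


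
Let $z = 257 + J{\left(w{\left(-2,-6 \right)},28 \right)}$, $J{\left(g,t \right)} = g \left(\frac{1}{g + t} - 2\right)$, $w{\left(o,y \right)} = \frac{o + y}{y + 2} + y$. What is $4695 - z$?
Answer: $\frac{26581}{6} \approx 4430.2$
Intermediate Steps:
$w{\left(o,y \right)} = y + \frac{o + y}{2 + y}$ ($w{\left(o,y \right)} = \frac{o + y}{2 + y} + y = y + \frac{o + y}{2 + y}$)
$J{\left(g,t \right)} = g \left(-2 + \frac{1}{g + t}\right)$
$z = \frac{1589}{6}$ ($z = 257 + \frac{\frac{-2 + \left(-6\right)^{2} + 3 \left(-6\right)}{2 - 6} \left(1 - 2 \frac{-2 + \left(-6\right)^{2} + 3 \left(-6\right)}{2 - 6} - 56\right)}{\frac{-2 + \left(-6\right)^{2} + 3 \left(-6\right)}{2 - 6} + 28} = 257 + \frac{\frac{-2 + 36 - 18}{-4} \left(1 - 2 \frac{-2 + 36 - 18}{-4} - 56\right)}{\frac{-2 + 36 - 18}{-4} + 28} = 257 + \frac{\left(- \frac{1}{4}\right) 16 \left(1 - 2 \left(\left(- \frac{1}{4}\right) 16\right) - 56\right)}{\left(- \frac{1}{4}\right) 16 + 28} = 257 - \frac{4 \left(1 - -8 - 56\right)}{-4 + 28} = 257 - \frac{4 \left(1 + 8 - 56\right)}{24} = 257 - \frac{1}{6} \left(-47\right) = 257 + \frac{47}{6} = \frac{1589}{6} \approx 264.83$)
$4695 - z = 4695 - \frac{1589}{6} = \frac{26581}{6}$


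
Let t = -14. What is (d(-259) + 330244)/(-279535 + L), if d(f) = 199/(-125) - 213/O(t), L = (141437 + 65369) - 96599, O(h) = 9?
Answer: -30958007/15874500 ≈ -1.9502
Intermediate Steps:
L = 110207 (L = 206806 - 96599 = 110207)
d(f) = -9472/375 (d(f) = 199/(-125) - 213/9 = 199*(-1/125) - 213*1/9 = -199/125 - 71/3 = -9472/375)
(d(-259) + 330244)/(-279535 + L) = (-9472/375 + 330244)/(-279535 + 110207) = (123832028/375)/(-169328) = (123832028/375)*(-1/169328) = -30958007/15874500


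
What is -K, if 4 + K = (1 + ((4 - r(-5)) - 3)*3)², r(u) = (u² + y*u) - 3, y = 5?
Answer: -165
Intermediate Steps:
r(u) = -3 + u² + 5*u (r(u) = (u² + 5*u) - 3 = -3 + u² + 5*u)
K = 165 (K = -4 + (1 + ((4 - (-3 + (-5)² + 5*(-5))) - 3)*3)² = -4 + (1 + ((4 - (-3 + 25 - 25)) - 3)*3)² = -4 + (1 + ((4 - 1*(-3)) - 3)*3)² = -4 + (1 + ((4 + 3) - 3)*3)² = -4 + (1 + (7 - 3)*3)² = -4 + (1 + 4*3)² = -4 + (1 + 12)² = -4 + 13² = -4 + 169 = 165)
-K = -1*165 = -165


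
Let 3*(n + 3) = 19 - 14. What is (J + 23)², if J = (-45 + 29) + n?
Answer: 289/9 ≈ 32.111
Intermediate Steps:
n = -4/3 (n = -3 + (19 - 14)/3 = -3 + (⅓)*5 = -3 + 5/3 = -4/3 ≈ -1.3333)
J = -52/3 (J = (-45 + 29) - 4/3 = -16 - 4/3 = -52/3 ≈ -17.333)
(J + 23)² = (-52/3 + 23)² = (17/3)² = 289/9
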